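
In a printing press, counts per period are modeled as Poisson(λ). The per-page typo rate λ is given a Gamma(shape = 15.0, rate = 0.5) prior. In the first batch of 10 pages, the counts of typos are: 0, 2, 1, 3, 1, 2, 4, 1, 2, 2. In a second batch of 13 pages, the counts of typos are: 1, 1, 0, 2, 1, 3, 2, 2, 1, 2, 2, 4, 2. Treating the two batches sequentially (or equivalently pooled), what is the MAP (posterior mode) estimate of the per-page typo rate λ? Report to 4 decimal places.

With a Gamma(shape α, rate β) prior, the Poisson likelihood is conjugate: the posterior is Gamma(α + ΣXᵢ, β + n).
Batch 1: sum of counts S = 18 over n = 10 pages.
After batch 1: Gamma(α+S, β+n) = Gamma(15.0+18, 0.5+10) = Gamma(33.0, 10.5).
Batch 2: sum of counts S = 23 over n = 13 pages.
After batch 2: Gamma(α+S, β+n) = Gamma(33.0+23, 10.5+13) = Gamma(56.0, 23.5).
Mode of Gamma(α,β) for α≥1 is (α−1)/β = 55.0/23.5 = 2.3404.

2.3404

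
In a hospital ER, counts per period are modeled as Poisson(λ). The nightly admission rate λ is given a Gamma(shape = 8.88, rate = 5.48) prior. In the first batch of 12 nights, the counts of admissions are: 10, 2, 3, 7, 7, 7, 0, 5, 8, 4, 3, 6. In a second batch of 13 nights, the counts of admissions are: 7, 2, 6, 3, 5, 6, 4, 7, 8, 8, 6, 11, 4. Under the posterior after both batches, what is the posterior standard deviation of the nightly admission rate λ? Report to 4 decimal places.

With a Gamma(shape α, rate β) prior, the Poisson likelihood is conjugate: the posterior is Gamma(α + ΣXᵢ, β + n).
Batch 1: sum of counts S = 62 over n = 12 nights.
After batch 1: Gamma(α+S, β+n) = Gamma(8.88+62, 5.48+12) = Gamma(70.88, 17.48).
Batch 2: sum of counts S = 77 over n = 13 nights.
After batch 2: Gamma(α+S, β+n) = Gamma(70.88+77, 17.48+13) = Gamma(147.88, 30.48).
SD = √α/β = √147.88/30.48 = 0.3990.

0.3990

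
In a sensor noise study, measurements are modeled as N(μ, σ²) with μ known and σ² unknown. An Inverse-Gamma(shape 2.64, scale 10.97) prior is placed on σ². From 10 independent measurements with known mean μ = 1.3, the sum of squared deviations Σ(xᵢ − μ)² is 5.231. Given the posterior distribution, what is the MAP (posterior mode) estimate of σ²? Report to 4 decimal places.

With known mean μ and an Inverse-Gamma(α, β) prior on σ², the Normal likelihood is conjugate: posterior is Inv-Gamma(α + n/2, β + Σ(xᵢ−μ)²/2).
Posterior: Inv-Gamma(2.64 + 10/2, 10.97 + 5.231/2) = Inv-Gamma(7.64, 13.5855).
Mode = β/(α+1) = 13.5855/8.64 = 1.5724.

1.5724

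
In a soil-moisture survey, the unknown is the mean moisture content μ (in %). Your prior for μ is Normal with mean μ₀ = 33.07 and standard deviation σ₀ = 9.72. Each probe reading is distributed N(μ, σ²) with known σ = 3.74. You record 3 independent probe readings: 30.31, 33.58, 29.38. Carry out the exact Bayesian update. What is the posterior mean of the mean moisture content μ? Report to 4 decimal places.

31.1831

For Normal data with known variance σ², a Normal(μ₀, σ₀²) prior on μ is conjugate. Posterior precision = 1/σ₀² + n/σ²; posterior mean is the precision-weighted average of μ₀ and x̄.
Σxᵢ = 30.31 + 33.58 + 29.38 = 93.27, so n·x̄ = 93.27.
σ₀² = 9.72² = 94.4784, σ² = 3.74² = 13.9876; σ² + n·σ₀² = 13.9876 + 3·94.4784 = 297.4228.
Posterior mean = (μ₀/σ₀² + n·x̄/σ²)/(1/σ₀² + n/σ²) = (σ²·μ₀ + σ₀²·n·x̄)/(σ² + n·σ₀²) = (13.9876·33.07 + 94.4784·93.27)/297.4228 = 9274.5703/297.4228 = 31.1831.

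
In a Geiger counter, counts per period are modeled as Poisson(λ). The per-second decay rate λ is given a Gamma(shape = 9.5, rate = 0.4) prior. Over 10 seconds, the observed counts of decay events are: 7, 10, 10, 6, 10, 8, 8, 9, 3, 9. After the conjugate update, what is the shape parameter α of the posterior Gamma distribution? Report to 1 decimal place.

With a Gamma(shape α, rate β) prior, the Poisson likelihood is conjugate: the posterior is Gamma(α + ΣXᵢ, β + n).
Sum of counts S = 80 over n = 10 seconds.
Posterior: Gamma(α+S, β+n) = Gamma(9.5+80, 0.4+10) = Gamma(89.5, 10.4).
Posterior α = 89.5.

89.5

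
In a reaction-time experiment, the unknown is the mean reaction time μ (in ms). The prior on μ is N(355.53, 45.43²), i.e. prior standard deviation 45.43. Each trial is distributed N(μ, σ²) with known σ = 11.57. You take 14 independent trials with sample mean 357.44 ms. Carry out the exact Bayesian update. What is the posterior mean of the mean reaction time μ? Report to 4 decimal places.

For Normal data with known variance σ², a Normal(μ₀, σ₀²) prior on μ is conjugate. Posterior precision = 1/σ₀² + n/σ²; posterior mean is the precision-weighted average of μ₀ and x̄.
n·x̄ = 14·357.44 = 5004.16.
σ₀² = 45.43² = 2063.8849, σ² = 11.57² = 133.8649; σ² + n·σ₀² = 133.8649 + 14·2063.8849 = 29028.2535.
Posterior mean = (μ₀/σ₀² + n·x̄/σ²)/(1/σ₀² + n/σ²) = (σ²·μ₀ + σ₀²·n·x̄)/(σ² + n·σ₀²) = (133.8649·355.53 + 2063.8849·5004.16)/29028.2535 = 10375603.249081/29028.2535 = 357.4312.

357.4312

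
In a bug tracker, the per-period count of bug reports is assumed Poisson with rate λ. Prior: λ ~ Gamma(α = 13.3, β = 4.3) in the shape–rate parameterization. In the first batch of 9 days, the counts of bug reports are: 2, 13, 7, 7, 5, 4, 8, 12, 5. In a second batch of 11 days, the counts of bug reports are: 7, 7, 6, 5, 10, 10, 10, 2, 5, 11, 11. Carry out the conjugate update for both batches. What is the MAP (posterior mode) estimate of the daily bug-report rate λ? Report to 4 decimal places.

6.5556

With a Gamma(shape α, rate β) prior, the Poisson likelihood is conjugate: the posterior is Gamma(α + ΣXᵢ, β + n).
Batch 1: sum of counts S = 63 over n = 9 days.
After batch 1: Gamma(α+S, β+n) = Gamma(13.3+63, 4.3+9) = Gamma(76.3, 13.3).
Batch 2: sum of counts S = 84 over n = 11 days.
After batch 2: Gamma(α+S, β+n) = Gamma(76.3+84, 13.3+11) = Gamma(160.3, 24.3).
Mode of Gamma(α,β) for α≥1 is (α−1)/β = 159.3/24.3 = 6.5556.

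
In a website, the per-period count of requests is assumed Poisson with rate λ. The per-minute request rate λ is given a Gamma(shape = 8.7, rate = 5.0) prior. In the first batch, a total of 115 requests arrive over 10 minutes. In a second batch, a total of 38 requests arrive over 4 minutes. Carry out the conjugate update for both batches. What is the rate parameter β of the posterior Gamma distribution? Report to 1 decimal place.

19.0

With a Gamma(shape α, rate β) prior, the Poisson likelihood is conjugate: the posterior is Gamma(α + ΣXᵢ, β + n).
After batch 1: Gamma(α+S, β+n) = Gamma(8.7+115, 5.0+10) = Gamma(123.7, 15.0).
After batch 2: Gamma(α+S, β+n) = Gamma(123.7+38, 15.0+4) = Gamma(161.7, 19.0).
Posterior β = 19.0.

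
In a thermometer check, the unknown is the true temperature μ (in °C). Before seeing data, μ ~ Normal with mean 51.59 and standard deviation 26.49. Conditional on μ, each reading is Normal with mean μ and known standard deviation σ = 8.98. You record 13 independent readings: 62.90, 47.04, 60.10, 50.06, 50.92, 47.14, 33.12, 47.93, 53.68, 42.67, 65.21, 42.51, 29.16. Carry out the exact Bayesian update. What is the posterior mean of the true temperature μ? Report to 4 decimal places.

48.6750

For Normal data with known variance σ², a Normal(μ₀, σ₀²) prior on μ is conjugate. Posterior precision = 1/σ₀² + n/σ²; posterior mean is the precision-weighted average of μ₀ and x̄.
Σxᵢ = 62.90 + 47.04 + 60.10 + 50.06 + 50.92 + 47.14 + 33.12 + 47.93 + 53.68 + 42.67 + 65.21 + 42.51 + 29.16 = 632.44, so n·x̄ = 632.44.
σ₀² = 26.49² = 701.7201, σ² = 8.98² = 80.6404; σ² + n·σ₀² = 80.6404 + 13·701.7201 = 9203.0017.
Posterior mean = (μ₀/σ₀² + n·x̄/σ²)/(1/σ₀² + n/σ²) = (σ²·μ₀ + σ₀²·n·x̄)/(σ² + n·σ₀²) = (80.6404·51.59 + 701.7201·632.44)/9203.0017 = 447956.09828/9203.0017 = 48.6750.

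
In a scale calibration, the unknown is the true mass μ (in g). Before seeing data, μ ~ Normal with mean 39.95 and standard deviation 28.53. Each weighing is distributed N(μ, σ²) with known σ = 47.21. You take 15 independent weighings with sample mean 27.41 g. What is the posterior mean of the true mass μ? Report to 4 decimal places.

29.3458

For Normal data with known variance σ², a Normal(μ₀, σ₀²) prior on μ is conjugate. Posterior precision = 1/σ₀² + n/σ²; posterior mean is the precision-weighted average of μ₀ and x̄.
n·x̄ = 15·27.41 = 411.15.
σ₀² = 28.53² = 813.9609, σ² = 47.21² = 2228.7841; σ² + n·σ₀² = 2228.7841 + 15·813.9609 = 14438.1976.
Posterior mean = (μ₀/σ₀² + n·x̄/σ²)/(1/σ₀² + n/σ²) = (σ²·μ₀ + σ₀²·n·x̄)/(σ² + n·σ₀²) = (2228.7841·39.95 + 813.9609·411.15)/14438.1976 = 423699.94883/14438.1976 = 29.3458.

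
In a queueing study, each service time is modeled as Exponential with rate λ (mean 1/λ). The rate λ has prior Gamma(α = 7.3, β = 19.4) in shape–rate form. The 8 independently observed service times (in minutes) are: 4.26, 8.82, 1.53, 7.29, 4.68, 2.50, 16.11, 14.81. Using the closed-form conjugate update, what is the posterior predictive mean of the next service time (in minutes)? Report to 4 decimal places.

5.5524

With a Gamma(shape α, rate β) prior on the exponential rate λ, the posterior after n observations with total T = Σxᵢ is Gamma(α+n, β+T).
Sum of observations T = 60.00 minutes; n = 8.
Posterior: Gamma(7.3+8, 19.4+60.00) = Gamma(15.3, 79.40).
The predictive distribution for the next observation is Lomax; its mean is β/(α−1) = 79.40/14.3 = 5.5524.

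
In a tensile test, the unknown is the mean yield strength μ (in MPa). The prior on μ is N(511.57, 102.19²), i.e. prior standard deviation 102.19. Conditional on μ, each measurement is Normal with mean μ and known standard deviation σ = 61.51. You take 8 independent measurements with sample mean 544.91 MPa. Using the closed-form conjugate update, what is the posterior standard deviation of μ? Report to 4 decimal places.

21.2707

For Normal data with known variance σ², a Normal(μ₀, σ₀²) prior on μ is conjugate. Posterior precision = 1/σ₀² + n/σ²; posterior mean is the precision-weighted average of μ₀ and x̄.
σ₀² = 102.19² = 10442.7961, σ² = 61.51² = 3783.4801; σ² + n·σ₀² = 3783.4801 + 8·10442.7961 = 87325.8489.
Posterior precision = 1/σ₀² + n/σ² = 1/10442.7961 + 8/3783.4801 = (σ² + n·σ₀²)/(σ₀²σ²) = 87325.8489/(10442.7961·3783.4801); posterior variance σₙ² = σ₀²σ²/(σ² + n·σ₀²) = 10442.7961·3783.4801/87325.8489 = 452.444628.
Posterior SD = √σₙ² = √(10442.7961·3783.4801/87325.8489) = 21.2707.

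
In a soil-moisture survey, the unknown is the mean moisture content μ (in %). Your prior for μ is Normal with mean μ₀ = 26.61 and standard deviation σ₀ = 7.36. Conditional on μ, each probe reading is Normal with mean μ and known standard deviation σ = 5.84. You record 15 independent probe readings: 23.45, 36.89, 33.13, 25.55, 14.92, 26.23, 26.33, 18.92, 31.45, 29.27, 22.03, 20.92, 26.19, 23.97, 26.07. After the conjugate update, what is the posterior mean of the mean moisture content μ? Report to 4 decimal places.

25.7251

For Normal data with known variance σ², a Normal(μ₀, σ₀²) prior on μ is conjugate. Posterior precision = 1/σ₀² + n/σ²; posterior mean is the precision-weighted average of μ₀ and x̄.
Σxᵢ = 23.45 + 36.89 + 33.13 + 25.55 + 14.92 + 26.23 + 26.33 + 18.92 + 31.45 + 29.27 + 22.03 + 20.92 + 26.19 + 23.97 + 26.07 = 385.32, so n·x̄ = 385.32.
σ₀² = 7.36² = 54.1696, σ² = 5.84² = 34.1056; σ² + n·σ₀² = 34.1056 + 15·54.1696 = 846.6496.
Posterior mean = (μ₀/σ₀² + n·x̄/σ²)/(1/σ₀² + n/σ²) = (σ²·μ₀ + σ₀²·n·x̄)/(σ² + n·σ₀²) = (34.1056·26.61 + 54.1696·385.32)/846.6496 = 21780.180288/846.6496 = 25.7251.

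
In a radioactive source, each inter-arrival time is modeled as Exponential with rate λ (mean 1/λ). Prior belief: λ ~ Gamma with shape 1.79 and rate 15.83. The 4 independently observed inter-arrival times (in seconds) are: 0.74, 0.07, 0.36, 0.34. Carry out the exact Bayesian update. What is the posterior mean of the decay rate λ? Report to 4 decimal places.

With a Gamma(shape α, rate β) prior on the exponential rate λ, the posterior after n observations with total T = Σxᵢ is Gamma(α+n, β+T).
Sum of observations T = 1.51 seconds; n = 4.
Posterior: Gamma(1.79+4, 15.83+1.51) = Gamma(5.79, 17.34).
Posterior mean of λ = α/β = 5.79/17.34 = 0.3339.

0.3339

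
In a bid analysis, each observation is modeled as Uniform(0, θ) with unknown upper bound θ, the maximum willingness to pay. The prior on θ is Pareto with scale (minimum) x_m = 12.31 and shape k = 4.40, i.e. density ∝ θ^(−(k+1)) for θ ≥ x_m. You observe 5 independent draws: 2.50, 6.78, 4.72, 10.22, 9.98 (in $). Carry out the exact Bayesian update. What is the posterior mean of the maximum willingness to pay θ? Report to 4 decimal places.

A Pareto(scale x_m, shape k) prior on the upper bound θ of Uniform(0, θ) is conjugate: posterior is Pareto(max(x_m, max xᵢ), k + n).
Sample maximum = 10.22; prior scale x_m = 12.31 → posterior scale = max = 12.31.
Posterior shape = 4.40 + 5 = 9.40.
E[θ|data] = k·x_m/(k−1) = 9.40·12.31/8.40 = 13.7755.

13.7755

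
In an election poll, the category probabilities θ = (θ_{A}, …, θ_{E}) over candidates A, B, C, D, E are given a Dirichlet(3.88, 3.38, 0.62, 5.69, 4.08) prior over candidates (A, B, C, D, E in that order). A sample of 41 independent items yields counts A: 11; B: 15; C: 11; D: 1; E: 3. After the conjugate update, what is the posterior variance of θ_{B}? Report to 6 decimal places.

0.003607

The Dirichlet prior is conjugate to the Multinomial likelihood: each posterior αⱼ = prior αⱼ + observed count nⱼ.
Posterior concentration: (14.88, 18.38, 11.62, 6.69, 7.08), total = 58.65.
Var[θ_j] = α_j(Σα−α_j)/((Σα)²(Σα+1)) = 18.38·40.27/(58.65²·59.65) = 0.003607.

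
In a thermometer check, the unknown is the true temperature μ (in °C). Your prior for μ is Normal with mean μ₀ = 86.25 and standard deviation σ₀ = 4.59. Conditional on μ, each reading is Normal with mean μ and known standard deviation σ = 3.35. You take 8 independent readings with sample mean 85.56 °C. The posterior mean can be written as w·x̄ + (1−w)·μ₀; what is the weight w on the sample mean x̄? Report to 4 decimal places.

For Normal data with known variance σ², a Normal(μ₀, σ₀²) prior on μ is conjugate. Posterior precision = 1/σ₀² + n/σ²; posterior mean is the precision-weighted average of μ₀ and x̄.
σ₀² = 4.59² = 21.0681, σ² = 3.35² = 11.2225. Prior precision 1/σ₀² = 1/21.0681; data precision n/σ² = 8/11.2225.
w = (n/σ²)/(1/σ₀² + n/σ²) = n·σ₀²/(σ² + n·σ₀²) = 8·21.0681/(11.2225 + 8·21.0681) = 168.5448/179.7673 = 0.9376.

0.9376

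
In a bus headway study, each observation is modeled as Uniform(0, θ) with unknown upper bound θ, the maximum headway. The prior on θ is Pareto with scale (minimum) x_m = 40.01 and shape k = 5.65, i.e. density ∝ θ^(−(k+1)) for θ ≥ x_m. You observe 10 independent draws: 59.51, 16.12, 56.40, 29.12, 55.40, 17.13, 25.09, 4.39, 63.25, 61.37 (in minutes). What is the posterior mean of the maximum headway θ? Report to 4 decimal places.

67.5674

A Pareto(scale x_m, shape k) prior on the upper bound θ of Uniform(0, θ) is conjugate: posterior is Pareto(max(x_m, max xᵢ), k + n).
Sample maximum = 63.25; prior scale x_m = 40.01 → posterior scale = max = 63.25.
Posterior shape = 5.65 + 10 = 15.65.
E[θ|data] = k·x_m/(k−1) = 15.65·63.25/14.65 = 67.5674.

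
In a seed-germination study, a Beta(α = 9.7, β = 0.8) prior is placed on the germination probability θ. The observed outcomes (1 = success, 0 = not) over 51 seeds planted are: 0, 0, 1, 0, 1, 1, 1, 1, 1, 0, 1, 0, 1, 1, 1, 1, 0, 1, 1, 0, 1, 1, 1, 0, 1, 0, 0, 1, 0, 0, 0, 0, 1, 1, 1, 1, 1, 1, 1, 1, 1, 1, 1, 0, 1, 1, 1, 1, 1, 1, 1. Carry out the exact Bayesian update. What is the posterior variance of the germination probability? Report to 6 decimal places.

The Beta prior is conjugate to a Binomial/Bernoulli likelihood; the update adds successes to α and failures to β.
Posterior: Beta(α+k, β+n−k) = Beta(9.7+36, 0.8+15) = Beta(45.7, 15.8).
Var = αβ/((α+β)²(α+β+1)) = 45.7·15.8/(61.5²·62.5) = 0.003055.

0.003055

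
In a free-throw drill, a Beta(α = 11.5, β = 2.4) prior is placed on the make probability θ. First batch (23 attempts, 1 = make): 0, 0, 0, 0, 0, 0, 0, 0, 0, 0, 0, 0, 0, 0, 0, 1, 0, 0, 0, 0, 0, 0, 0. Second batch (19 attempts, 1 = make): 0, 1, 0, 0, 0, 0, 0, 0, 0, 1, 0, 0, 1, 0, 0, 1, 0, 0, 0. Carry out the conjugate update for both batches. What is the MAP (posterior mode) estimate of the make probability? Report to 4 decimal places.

The Beta prior is conjugate to a Binomial/Bernoulli likelihood; the update adds successes to α and failures to β.
After batch 1: Beta(11.5+1, 2.4+22) = Beta(12.5, 24.4).
After batch 2: Beta(12.5+4, 24.4+15) = Beta(16.5, 39.4).
Mode of Beta(a,b) for a,b>1 is (a−1)/(a+b−2) = 15.5/53.9 = 0.2876.

0.2876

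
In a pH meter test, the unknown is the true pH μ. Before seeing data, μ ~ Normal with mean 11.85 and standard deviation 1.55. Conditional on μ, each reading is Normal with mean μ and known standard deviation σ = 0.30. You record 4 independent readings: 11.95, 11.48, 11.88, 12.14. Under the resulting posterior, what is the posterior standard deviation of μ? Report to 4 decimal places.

0.1493

For Normal data with known variance σ², a Normal(μ₀, σ₀²) prior on μ is conjugate. Posterior precision = 1/σ₀² + n/σ²; posterior mean is the precision-weighted average of μ₀ and x̄.
σ₀² = 1.55² = 2.4025, σ² = 0.30² = 0.09; σ² + n·σ₀² = 0.09 + 4·2.4025 = 9.7.
Posterior precision = 1/σ₀² + n/σ² = 1/2.4025 + 4/0.09 = (σ² + n·σ₀²)/(σ₀²σ²) = 9.7/(2.4025·0.09); posterior variance σₙ² = σ₀²σ²/(σ² + n·σ₀²) = 2.4025·0.09/9.7 = 0.022291.
Posterior SD = √σₙ² = √(2.4025·0.09/9.7) = 0.1493.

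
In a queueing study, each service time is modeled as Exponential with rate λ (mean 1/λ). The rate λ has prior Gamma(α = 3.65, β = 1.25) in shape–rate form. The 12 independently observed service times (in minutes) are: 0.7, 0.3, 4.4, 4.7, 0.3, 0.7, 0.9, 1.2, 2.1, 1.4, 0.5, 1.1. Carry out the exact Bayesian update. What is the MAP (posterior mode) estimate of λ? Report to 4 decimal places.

With a Gamma(shape α, rate β) prior on the exponential rate λ, the posterior after n observations with total T = Σxᵢ is Gamma(α+n, β+T).
Sum of observations T = 18.3 minutes; n = 12.
Posterior: Gamma(3.65+12, 1.25+18.3) = Gamma(15.65, 19.55).
Mode = (α−1)/β = 0.7494.

0.7494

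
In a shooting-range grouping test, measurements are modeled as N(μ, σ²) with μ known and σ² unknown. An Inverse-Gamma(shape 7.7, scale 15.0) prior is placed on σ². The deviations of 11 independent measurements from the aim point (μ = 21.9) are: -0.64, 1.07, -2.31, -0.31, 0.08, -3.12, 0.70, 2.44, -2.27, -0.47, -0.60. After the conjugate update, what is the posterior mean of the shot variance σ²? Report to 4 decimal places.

2.4141

With known mean μ and an Inverse-Gamma(α, β) prior on σ², the Normal likelihood is conjugate: posterior is Inv-Gamma(α + n/2, β + Σ(xᵢ−μ)²/2).
Σ(xᵢ−μ)² = (-0.64)² + (1.07)² + (-2.31)² + (-0.31)² + (0.08)² + (-3.12)² + (0.70)² + (2.44)² + (-2.27)² + (-0.47)² + (-0.60)² = 28.9049.
Posterior: Inv-Gamma(7.7 + 11/2, 15.0 + 28.9049/2) = Inv-Gamma(13.20, 29.45245).
E[σ²|data] = β/(α−1) = 29.45245/12.20 = 2.4141.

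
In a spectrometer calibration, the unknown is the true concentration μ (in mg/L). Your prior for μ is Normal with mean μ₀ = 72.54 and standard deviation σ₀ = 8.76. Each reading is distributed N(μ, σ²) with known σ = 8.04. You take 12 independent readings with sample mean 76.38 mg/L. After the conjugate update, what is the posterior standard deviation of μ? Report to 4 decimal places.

For Normal data with known variance σ², a Normal(μ₀, σ₀²) prior on μ is conjugate. Posterior precision = 1/σ₀² + n/σ²; posterior mean is the precision-weighted average of μ₀ and x̄.
σ₀² = 8.76² = 76.7376, σ² = 8.04² = 64.6416; σ² + n·σ₀² = 64.6416 + 12·76.7376 = 985.4928.
Posterior precision = 1/σ₀² + n/σ² = 1/76.7376 + 12/64.6416 = (σ² + n·σ₀²)/(σ₀²σ²) = 985.4928/(76.7376·64.6416); posterior variance σₙ² = σ₀²σ²/(σ² + n·σ₀²) = 76.7376·64.6416/985.4928 = 5.033463.
Posterior SD = √σₙ² = √(76.7376·64.6416/985.4928) = 2.2435.

2.2435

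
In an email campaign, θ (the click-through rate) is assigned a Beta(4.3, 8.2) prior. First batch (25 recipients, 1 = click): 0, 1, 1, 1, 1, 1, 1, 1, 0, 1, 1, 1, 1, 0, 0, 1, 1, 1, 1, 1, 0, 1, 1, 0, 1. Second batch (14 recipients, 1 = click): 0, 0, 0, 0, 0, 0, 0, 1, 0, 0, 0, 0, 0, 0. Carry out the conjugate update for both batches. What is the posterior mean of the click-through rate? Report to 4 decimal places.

0.4718

The Beta prior is conjugate to a Binomial/Bernoulli likelihood; the update adds successes to α and failures to β.
After batch 1: Beta(4.3+19, 8.2+6) = Beta(23.3, 14.2).
After batch 2: Beta(23.3+1, 14.2+13) = Beta(24.3, 27.2).
Posterior mean = α/(α+β) = 24.3/51.5 = 0.4718.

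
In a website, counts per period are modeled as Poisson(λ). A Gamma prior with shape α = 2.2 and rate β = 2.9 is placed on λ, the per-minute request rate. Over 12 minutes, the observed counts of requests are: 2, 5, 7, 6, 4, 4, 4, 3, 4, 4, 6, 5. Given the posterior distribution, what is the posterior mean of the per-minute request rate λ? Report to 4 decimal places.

3.7718

With a Gamma(shape α, rate β) prior, the Poisson likelihood is conjugate: the posterior is Gamma(α + ΣXᵢ, β + n).
Sum of counts S = 54 over n = 12 minutes.
Posterior: Gamma(α+S, β+n) = Gamma(2.2+54, 2.9+12) = Gamma(56.2, 14.9).
Posterior mean = α/β = 56.2/14.9 = 3.7718.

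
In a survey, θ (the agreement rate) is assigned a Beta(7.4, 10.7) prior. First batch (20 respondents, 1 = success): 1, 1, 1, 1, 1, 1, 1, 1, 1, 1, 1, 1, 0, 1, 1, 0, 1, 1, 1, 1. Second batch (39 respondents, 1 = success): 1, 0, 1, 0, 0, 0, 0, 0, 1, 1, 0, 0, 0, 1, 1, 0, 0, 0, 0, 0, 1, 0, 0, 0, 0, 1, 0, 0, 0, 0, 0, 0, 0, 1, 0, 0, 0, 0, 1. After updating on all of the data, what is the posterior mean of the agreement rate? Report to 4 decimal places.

0.4591

The Beta prior is conjugate to a Binomial/Bernoulli likelihood; the update adds successes to α and failures to β.
After batch 1: Beta(7.4+18, 10.7+2) = Beta(25.4, 12.7).
After batch 2: Beta(25.4+10, 12.7+29) = Beta(35.4, 41.7).
Posterior mean = α/(α+β) = 35.4/77.1 = 0.4591.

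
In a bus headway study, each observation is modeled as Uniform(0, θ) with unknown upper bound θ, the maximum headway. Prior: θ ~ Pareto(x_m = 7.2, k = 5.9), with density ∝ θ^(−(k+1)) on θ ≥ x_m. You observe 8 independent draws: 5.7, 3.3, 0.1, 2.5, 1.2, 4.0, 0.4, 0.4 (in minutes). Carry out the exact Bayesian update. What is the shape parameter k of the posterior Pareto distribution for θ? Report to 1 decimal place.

A Pareto(scale x_m, shape k) prior on the upper bound θ of Uniform(0, θ) is conjugate: posterior is Pareto(max(x_m, max xᵢ), k + n).
Sample maximum = 5.7; prior scale x_m = 7.2 → posterior scale = max = 7.2.
Posterior shape = 5.9 + 8 = 13.9.
Posterior shape k = 13.9.

13.9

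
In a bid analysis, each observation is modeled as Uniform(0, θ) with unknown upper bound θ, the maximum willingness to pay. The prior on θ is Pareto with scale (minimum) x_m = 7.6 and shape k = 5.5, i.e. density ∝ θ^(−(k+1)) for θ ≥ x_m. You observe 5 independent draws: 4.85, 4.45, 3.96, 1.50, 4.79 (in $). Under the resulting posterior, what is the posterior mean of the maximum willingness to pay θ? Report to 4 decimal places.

A Pareto(scale x_m, shape k) prior on the upper bound θ of Uniform(0, θ) is conjugate: posterior is Pareto(max(x_m, max xᵢ), k + n).
Sample maximum = 4.85; prior scale x_m = 7.6 → posterior scale = max = 7.60.
Posterior shape = 5.5 + 5 = 10.5.
E[θ|data] = k·x_m/(k−1) = 10.5·7.60/9.5 = 8.4000.

8.4000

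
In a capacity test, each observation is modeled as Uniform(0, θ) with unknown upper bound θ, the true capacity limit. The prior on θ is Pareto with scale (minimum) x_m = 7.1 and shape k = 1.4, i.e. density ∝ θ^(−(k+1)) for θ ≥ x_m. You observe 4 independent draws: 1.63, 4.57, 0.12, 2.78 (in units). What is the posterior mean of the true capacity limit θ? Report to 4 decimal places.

8.7136

A Pareto(scale x_m, shape k) prior on the upper bound θ of Uniform(0, θ) is conjugate: posterior is Pareto(max(x_m, max xᵢ), k + n).
Sample maximum = 4.57; prior scale x_m = 7.1 → posterior scale = max = 7.10.
Posterior shape = 1.4 + 4 = 5.4.
E[θ|data] = k·x_m/(k−1) = 5.4·7.10/4.4 = 8.7136.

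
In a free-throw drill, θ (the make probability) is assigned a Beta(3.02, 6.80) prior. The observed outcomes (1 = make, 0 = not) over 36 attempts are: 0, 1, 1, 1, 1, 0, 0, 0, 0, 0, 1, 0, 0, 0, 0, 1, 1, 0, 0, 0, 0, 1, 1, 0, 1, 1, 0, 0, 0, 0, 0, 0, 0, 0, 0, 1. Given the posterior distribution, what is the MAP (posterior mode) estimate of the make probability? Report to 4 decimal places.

The Beta prior is conjugate to a Binomial/Bernoulli likelihood; the update adds successes to α and failures to β.
Posterior: Beta(α+k, β+n−k) = Beta(3.02+12, 6.80+24) = Beta(15.02, 30.80).
Mode of Beta(a,b) for a,b>1 is (a−1)/(a+b−2) = 14.02/43.82 = 0.3199.

0.3199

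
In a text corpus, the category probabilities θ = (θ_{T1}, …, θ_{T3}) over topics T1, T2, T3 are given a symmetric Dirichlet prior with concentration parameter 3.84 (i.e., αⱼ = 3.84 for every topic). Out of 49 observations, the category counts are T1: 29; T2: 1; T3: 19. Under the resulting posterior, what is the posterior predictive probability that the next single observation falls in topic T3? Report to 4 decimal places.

0.3774

The Dirichlet prior is conjugate to the Multinomial likelihood: each posterior αⱼ = prior αⱼ + observed count nⱼ.
Posterior concentration: (32.84, 4.84, 22.84), total = 60.52.
P(next = T3 | data) = α_{T3}/Σα = 0.3774.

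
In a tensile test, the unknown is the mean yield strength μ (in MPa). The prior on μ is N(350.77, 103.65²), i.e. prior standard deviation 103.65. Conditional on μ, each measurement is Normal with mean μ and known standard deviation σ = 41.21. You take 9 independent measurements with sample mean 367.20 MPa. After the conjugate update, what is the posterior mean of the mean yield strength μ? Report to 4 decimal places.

366.9164

For Normal data with known variance σ², a Normal(μ₀, σ₀²) prior on μ is conjugate. Posterior precision = 1/σ₀² + n/σ²; posterior mean is the precision-weighted average of μ₀ and x̄.
n·x̄ = 9·367.20 = 3304.8.
σ₀² = 103.65² = 10743.3225, σ² = 41.21² = 1698.2641; σ² + n·σ₀² = 1698.2641 + 9·10743.3225 = 98388.1666.
Posterior mean = (μ₀/σ₀² + n·x̄/σ²)/(1/σ₀² + n/σ²) = (σ²·μ₀ + σ₀²·n·x̄)/(σ² + n·σ₀²) = (1698.2641·350.77 + 10743.3225·3304.8)/98388.1666 = 36100232.296357/98388.1666 = 366.9164.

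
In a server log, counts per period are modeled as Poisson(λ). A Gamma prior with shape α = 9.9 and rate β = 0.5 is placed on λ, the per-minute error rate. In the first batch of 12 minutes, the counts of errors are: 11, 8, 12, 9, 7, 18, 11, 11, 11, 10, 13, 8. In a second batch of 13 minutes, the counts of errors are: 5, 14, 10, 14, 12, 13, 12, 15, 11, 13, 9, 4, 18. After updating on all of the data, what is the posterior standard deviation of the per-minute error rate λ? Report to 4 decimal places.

With a Gamma(shape α, rate β) prior, the Poisson likelihood is conjugate: the posterior is Gamma(α + ΣXᵢ, β + n).
Batch 1: sum of counts S = 129 over n = 12 minutes.
After batch 1: Gamma(α+S, β+n) = Gamma(9.9+129, 0.5+12) = Gamma(138.9, 12.5).
Batch 2: sum of counts S = 150 over n = 13 minutes.
After batch 2: Gamma(α+S, β+n) = Gamma(138.9+150, 12.5+13) = Gamma(288.9, 25.5).
SD = √α/β = √288.9/25.5 = 0.6666.

0.6666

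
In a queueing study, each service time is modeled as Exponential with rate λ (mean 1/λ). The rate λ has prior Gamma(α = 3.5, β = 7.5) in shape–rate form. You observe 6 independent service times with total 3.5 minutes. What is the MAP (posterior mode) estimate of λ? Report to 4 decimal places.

With a Gamma(shape α, rate β) prior on the exponential rate λ, the posterior after n observations with total T = Σxᵢ is Gamma(α+n, β+T).
Posterior: Gamma(3.5+6, 7.5+3.5) = Gamma(9.5, 11.0).
Mode = (α−1)/β = 0.7727.

0.7727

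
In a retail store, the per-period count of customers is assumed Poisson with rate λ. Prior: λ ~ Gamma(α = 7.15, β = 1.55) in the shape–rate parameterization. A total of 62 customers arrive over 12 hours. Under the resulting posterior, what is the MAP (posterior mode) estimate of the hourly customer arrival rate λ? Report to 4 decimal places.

5.0295

With a Gamma(shape α, rate β) prior, the Poisson likelihood is conjugate: the posterior is Gamma(α + ΣXᵢ, β + n).
Posterior: Gamma(α+S, β+n) = Gamma(7.15+62, 1.55+12) = Gamma(69.15, 13.55).
Mode of Gamma(α,β) for α≥1 is (α−1)/β = 68.15/13.55 = 5.0295.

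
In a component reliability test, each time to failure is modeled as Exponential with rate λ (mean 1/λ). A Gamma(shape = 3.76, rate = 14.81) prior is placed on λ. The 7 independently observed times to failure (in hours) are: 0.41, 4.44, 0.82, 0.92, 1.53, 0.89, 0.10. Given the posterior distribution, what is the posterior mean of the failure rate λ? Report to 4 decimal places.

0.4498

With a Gamma(shape α, rate β) prior on the exponential rate λ, the posterior after n observations with total T = Σxᵢ is Gamma(α+n, β+T).
Sum of observations T = 9.11 hours; n = 7.
Posterior: Gamma(3.76+7, 14.81+9.11) = Gamma(10.76, 23.92).
Posterior mean of λ = α/β = 10.76/23.92 = 0.4498.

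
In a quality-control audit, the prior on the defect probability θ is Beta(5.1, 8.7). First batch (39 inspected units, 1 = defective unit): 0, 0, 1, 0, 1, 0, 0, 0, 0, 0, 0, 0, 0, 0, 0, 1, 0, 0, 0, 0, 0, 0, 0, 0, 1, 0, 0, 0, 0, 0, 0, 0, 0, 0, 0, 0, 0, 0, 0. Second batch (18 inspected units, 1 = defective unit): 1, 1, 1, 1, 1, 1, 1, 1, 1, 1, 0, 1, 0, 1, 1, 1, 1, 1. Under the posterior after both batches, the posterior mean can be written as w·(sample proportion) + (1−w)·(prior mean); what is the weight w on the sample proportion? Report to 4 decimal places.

0.8051

The Beta prior is conjugate to a Binomial/Bernoulli likelihood; the update adds successes to α and failures to β.
Total number of inspected units: n = 39 + 18 = 57.
Posterior mean = (α₀+k)/(α₀+β₀+n) = [n/(α₀+β₀+n)]·(k/n) + [(α₀+β₀)/(α₀+β₀+n)]·α₀/(α₀+β₀), so only n and the prior enter the weight.
The weight on the data is w = n/(α₀+β₀+n) = 57/(5.1+8.7+57) = 57/70.8 = 0.8051.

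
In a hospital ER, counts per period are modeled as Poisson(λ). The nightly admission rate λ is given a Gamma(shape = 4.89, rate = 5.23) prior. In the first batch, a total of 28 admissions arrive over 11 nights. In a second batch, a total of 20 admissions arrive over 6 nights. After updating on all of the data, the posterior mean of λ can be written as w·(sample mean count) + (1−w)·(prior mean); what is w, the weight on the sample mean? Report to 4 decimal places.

0.7647

With a Gamma(shape α, rate β) prior, the Poisson likelihood is conjugate: the posterior is Gamma(α + ΣXᵢ, β + n).
Total number of nights: n = 11 + 6 = 17.
Posterior mean = (α₀+S)/(β₀+n) = [n/(β₀+n)]·(S/n) + [β₀/(β₀+n)]·(α₀/β₀), so only n and β₀ enter the weight.
Weight on data w = n/(β₀+n) = 17/(5.23+17) = 17/22.23 = 0.7647.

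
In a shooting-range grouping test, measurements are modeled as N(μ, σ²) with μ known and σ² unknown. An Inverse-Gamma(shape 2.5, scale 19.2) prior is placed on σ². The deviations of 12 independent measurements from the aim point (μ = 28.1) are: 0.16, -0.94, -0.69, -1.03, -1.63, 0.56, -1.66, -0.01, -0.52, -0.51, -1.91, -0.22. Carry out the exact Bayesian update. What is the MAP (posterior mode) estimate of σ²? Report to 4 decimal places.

With known mean μ and an Inverse-Gamma(α, β) prior on σ², the Normal likelihood is conjugate: posterior is Inv-Gamma(α + n/2, β + Σ(xᵢ−μ)²/2).
Σ(xᵢ−μ)² = (0.16)² + (-0.94)² + (-0.69)² + (-1.03)² + (-1.63)² + (0.56)² + (-1.66)² + (-0.01)² + (-0.52)² + (-0.51)² + (-1.91)² + (-0.22)² = 12.3994.
Posterior: Inv-Gamma(2.5 + 12/2, 19.2 + 12.3994/2) = Inv-Gamma(8.50, 25.39970).
Mode = β/(α+1) = 25.39970/9.50 = 2.6737.

2.6737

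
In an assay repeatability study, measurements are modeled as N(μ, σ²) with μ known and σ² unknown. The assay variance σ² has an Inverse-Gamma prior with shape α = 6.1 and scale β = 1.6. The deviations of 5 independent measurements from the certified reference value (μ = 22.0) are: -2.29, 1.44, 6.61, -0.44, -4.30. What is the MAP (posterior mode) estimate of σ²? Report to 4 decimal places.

With known mean μ and an Inverse-Gamma(α, β) prior on σ², the Normal likelihood is conjugate: posterior is Inv-Gamma(α + n/2, β + Σ(xᵢ−μ)²/2).
Σ(xᵢ−μ)² = (-2.29)² + (1.44)² + (6.61)² + (-0.44)² + (-4.30)² = 69.6934.
Posterior: Inv-Gamma(6.1 + 5/2, 1.6 + 69.6934/2) = Inv-Gamma(8.60, 36.44670).
Mode = β/(α+1) = 36.44670/9.60 = 3.7965.

3.7965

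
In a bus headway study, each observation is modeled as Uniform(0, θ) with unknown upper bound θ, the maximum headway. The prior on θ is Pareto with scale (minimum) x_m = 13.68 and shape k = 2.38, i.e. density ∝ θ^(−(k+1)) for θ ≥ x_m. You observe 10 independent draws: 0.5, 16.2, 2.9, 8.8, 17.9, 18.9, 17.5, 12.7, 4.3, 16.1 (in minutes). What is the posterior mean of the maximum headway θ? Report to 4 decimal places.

20.5608

A Pareto(scale x_m, shape k) prior on the upper bound θ of Uniform(0, θ) is conjugate: posterior is Pareto(max(x_m, max xᵢ), k + n).
Sample maximum = 18.9; prior scale x_m = 13.68 → posterior scale = max = 18.90.
Posterior shape = 2.38 + 10 = 12.38.
E[θ|data] = k·x_m/(k−1) = 12.38·18.90/11.38 = 20.5608.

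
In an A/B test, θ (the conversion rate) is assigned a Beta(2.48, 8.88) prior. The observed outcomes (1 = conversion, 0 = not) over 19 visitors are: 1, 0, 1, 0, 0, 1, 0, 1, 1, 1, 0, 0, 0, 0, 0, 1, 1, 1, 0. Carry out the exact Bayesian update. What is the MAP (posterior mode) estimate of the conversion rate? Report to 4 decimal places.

The Beta prior is conjugate to a Binomial/Bernoulli likelihood; the update adds successes to α and failures to β.
Posterior: Beta(α+k, β+n−k) = Beta(2.48+9, 8.88+10) = Beta(11.48, 18.88).
Mode of Beta(a,b) for a,b>1 is (a−1)/(a+b−2) = 10.48/28.36 = 0.3695.

0.3695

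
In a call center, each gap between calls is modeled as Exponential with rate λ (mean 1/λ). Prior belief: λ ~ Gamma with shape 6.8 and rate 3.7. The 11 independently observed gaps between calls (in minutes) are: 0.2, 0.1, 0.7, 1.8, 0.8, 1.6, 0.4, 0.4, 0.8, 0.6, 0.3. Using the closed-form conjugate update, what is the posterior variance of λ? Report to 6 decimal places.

With a Gamma(shape α, rate β) prior on the exponential rate λ, the posterior after n observations with total T = Σxᵢ is Gamma(α+n, β+T).
Sum of observations T = 7.7 minutes; n = 11.
Posterior: Gamma(6.8+11, 3.7+7.7) = Gamma(17.8, 11.4).
Var = α/β² = 0.136965.

0.136965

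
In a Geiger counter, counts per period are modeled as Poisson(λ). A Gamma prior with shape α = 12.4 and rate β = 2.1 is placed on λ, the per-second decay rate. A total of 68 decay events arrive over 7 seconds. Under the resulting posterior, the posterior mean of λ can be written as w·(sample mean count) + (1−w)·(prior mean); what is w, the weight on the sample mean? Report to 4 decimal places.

0.7692

With a Gamma(shape α, rate β) prior, the Poisson likelihood is conjugate: the posterior is Gamma(α + ΣXᵢ, β + n).
Posterior mean = (α₀+S)/(β₀+n) = [n/(β₀+n)]·(S/n) + [β₀/(β₀+n)]·(α₀/β₀), so only n and β₀ enter the weight.
Weight on data w = n/(β₀+n) = 7/(2.1+7) = 7/9.1 = 0.7692.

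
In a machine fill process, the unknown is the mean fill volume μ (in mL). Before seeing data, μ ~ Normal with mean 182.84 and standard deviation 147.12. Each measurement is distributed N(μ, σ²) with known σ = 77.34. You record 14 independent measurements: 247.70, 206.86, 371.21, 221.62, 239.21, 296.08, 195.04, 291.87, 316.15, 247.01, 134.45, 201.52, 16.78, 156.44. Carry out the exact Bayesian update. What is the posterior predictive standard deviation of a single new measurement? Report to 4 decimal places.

For Normal data with known variance σ², a Normal(μ₀, σ₀²) prior on μ is conjugate. Posterior precision = 1/σ₀² + n/σ²; posterior mean is the precision-weighted average of μ₀ and x̄.
σ₀² = 147.12² = 21644.2944, σ² = 77.34² = 5981.4756; σ² + n·σ₀² = 5981.4756 + 14·21644.2944 = 309001.5972.
Posterior precision = 1/σ₀² + n/σ² = 1/21644.2944 + 14/5981.4756 = (σ² + n·σ₀²)/(σ₀²σ²) = 309001.5972/(21644.2944·5981.4756); posterior variance σₙ² = σ₀²σ²/(σ² + n·σ₀²) = 21644.2944·5981.4756/309001.5972 = 418.977831.
Predictive variance for one new observation = σₙ² + σ² = 21644.2944·5981.4756/309001.5972 + 5981.4756 = σ²·(σ₀² + 309001.5972)/309001.5972 = 5981.4756·330645.8916/309001.5972 = 6400.453431; SD = √(5981.4756·330645.8916/309001.5972) = 80.0028.

80.0028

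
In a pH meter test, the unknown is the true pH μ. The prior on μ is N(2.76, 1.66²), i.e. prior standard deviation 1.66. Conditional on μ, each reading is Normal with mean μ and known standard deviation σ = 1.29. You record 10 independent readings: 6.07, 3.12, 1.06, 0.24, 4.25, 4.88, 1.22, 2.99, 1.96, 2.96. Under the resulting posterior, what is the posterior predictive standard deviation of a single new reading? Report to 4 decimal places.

1.3495

For Normal data with known variance σ², a Normal(μ₀, σ₀²) prior on μ is conjugate. Posterior precision = 1/σ₀² + n/σ²; posterior mean is the precision-weighted average of μ₀ and x̄.
σ₀² = 1.66² = 2.7556, σ² = 1.29² = 1.6641; σ² + n·σ₀² = 1.6641 + 10·2.7556 = 29.2201.
Posterior precision = 1/σ₀² + n/σ² = 1/2.7556 + 10/1.6641 = (σ² + n·σ₀²)/(σ₀²σ²) = 29.2201/(2.7556·1.6641); posterior variance σₙ² = σ₀²σ²/(σ² + n·σ₀²) = 2.7556·1.6641/29.2201 = 0.156933.
Predictive variance for one new observation = σₙ² + σ² = 2.7556·1.6641/29.2201 + 1.6641 = σ²·(σ₀² + 29.2201)/29.2201 = 1.6641·31.9757/29.2201 = 1.821033; SD = √(1.6641·31.9757/29.2201) = 1.3495.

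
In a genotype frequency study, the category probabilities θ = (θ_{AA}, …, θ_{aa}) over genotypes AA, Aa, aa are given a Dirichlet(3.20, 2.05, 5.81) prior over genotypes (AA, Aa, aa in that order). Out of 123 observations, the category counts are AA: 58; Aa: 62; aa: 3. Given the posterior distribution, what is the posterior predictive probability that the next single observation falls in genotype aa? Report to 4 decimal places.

0.0657

The Dirichlet prior is conjugate to the Multinomial likelihood: each posterior αⱼ = prior αⱼ + observed count nⱼ.
Posterior concentration: (61.20, 64.05, 8.81), total = 134.06.
P(next = aa | data) = α_{aa}/Σα = 0.0657.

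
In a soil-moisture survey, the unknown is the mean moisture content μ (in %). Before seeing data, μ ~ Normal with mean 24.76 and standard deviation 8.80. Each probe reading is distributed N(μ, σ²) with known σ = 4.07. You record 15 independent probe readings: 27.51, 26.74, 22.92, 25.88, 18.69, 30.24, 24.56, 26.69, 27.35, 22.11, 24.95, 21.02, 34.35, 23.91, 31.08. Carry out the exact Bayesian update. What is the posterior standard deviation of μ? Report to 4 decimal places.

For Normal data with known variance σ², a Normal(μ₀, σ₀²) prior on μ is conjugate. Posterior precision = 1/σ₀² + n/σ²; posterior mean is the precision-weighted average of μ₀ and x̄.
σ₀² = 8.80² = 77.44, σ² = 4.07² = 16.5649; σ² + n·σ₀² = 16.5649 + 15·77.44 = 1178.1649.
Posterior precision = 1/σ₀² + n/σ² = 1/77.44 + 15/16.5649 = (σ² + n·σ₀²)/(σ₀²σ²) = 1178.1649/(77.44·16.5649); posterior variance σₙ² = σ₀²σ²/(σ² + n·σ₀²) = 77.44·16.5649/1178.1649 = 1.088800.
Posterior SD = √σₙ² = √(77.44·16.5649/1178.1649) = 1.0435.

1.0435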